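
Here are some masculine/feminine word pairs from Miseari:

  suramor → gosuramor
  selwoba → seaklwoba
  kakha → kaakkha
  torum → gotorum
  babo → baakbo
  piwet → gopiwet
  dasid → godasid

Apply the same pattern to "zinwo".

"zinwo" ends in a vowel. The stems ending in a vowel (kakha → kaakkha, selwoba → seaklwoba, babo → baakbo) insert -ak- after the first vowel.
The other pattern: stems ending in a consonant add the prefix go-.
So zinwo → ziaknwo.

ziaknwo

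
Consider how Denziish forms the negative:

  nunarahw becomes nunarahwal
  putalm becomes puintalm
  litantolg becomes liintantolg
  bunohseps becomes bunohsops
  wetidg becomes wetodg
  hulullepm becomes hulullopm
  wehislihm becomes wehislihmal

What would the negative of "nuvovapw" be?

putalm and wehislihm both end in -m yet inflect differently (puintalm, wehislihmal), so the final letter is not what conditions the rule; the second-to-last letter is.
"nuvovapw" has second-to-last letter 'p'. The stems whose second-to-last letter is 'p' (bunohseps → bunohsops, hulullepm → hulullopm) change the last vowel to 'o'.
So nuvovapw → nuvovopw.

nuvovopw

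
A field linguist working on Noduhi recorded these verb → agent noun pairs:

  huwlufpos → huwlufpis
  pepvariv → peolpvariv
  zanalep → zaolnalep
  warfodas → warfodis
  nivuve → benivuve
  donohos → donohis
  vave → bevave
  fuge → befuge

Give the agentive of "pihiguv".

"pihiguv" ends in -v. The one such stem in the data (pepvariv → peolpvariv) inserts -ol- after the first vowel (as does zanalep), so the same rule applies.
The other patterns: stems ending in -e add the prefix be-; stems ending in -s change the last vowel to 'i'.
So pihiguv → piolhiguv.

piolhiguv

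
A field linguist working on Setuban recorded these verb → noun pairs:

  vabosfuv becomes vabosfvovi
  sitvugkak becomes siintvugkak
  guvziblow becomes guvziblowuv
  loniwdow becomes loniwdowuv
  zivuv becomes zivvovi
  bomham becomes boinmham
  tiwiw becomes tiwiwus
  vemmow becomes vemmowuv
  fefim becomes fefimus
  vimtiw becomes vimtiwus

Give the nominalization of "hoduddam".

guvziblow and vimtiw both end in -w yet inflect differently (guvziblowuv, vimtiwus), so the final letter is not what conditions the rule; the last vowel is.
"hoduddam" has last vowel 'a'. The stems whose last vowel is 'a' (sitvugkak → siintvugkak, bomham → boinmham) insert -in- after the first vowel.
So hoduddam → hoinduddam.

hoinduddam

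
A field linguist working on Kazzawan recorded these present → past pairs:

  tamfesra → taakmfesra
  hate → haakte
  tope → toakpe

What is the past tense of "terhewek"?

teakrhewek

Every pair shown (tamfesra → taakmfesra, hate → haakte, tope → toakpe) follows the same rule: insert -ak- after the first vowel.
So terhewek → teakrhewek.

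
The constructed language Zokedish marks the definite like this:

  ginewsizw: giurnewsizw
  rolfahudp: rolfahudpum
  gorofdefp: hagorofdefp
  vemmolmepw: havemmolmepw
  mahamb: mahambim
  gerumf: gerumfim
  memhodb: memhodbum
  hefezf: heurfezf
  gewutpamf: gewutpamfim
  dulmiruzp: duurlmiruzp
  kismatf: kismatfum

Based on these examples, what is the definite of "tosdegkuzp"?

rolfahudp and dulmiruzp both end in -p yet inflect differently (rolfahudpum, duurlmiruzp), so the final letter is not what conditions the rule; the second-to-last letter is.
"tosdegkuzp" has second-to-last letter 'z'. The stems whose second-to-last letter is 'z' (dulmiruzp → duurlmiruzp, hefezf → heurfezf, ginewsizw → giurnewsizw) insert -ur- after the first vowel.
The other patterns: stems whose second-to-last letter is 'd' or 't' add -um; stems whose second-to-last letter is 'm' add -im; stems whose second-to-last letter is 'f' or 'p' add the prefix ha-.
So tosdegkuzp → toursdegkuzp.

toursdegkuzp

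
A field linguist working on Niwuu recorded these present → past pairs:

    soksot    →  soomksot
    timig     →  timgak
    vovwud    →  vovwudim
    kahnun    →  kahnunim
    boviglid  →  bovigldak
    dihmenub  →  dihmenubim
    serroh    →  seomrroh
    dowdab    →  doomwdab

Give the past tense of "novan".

noomvan

boviglid and vovwud both end in -d yet inflect differently (bovigldak, vovwudim), so the final letter is not what conditions the rule; the last vowel is.
"novan" has last vowel 'a'. The one such stem in the data (dowdab → doomwdab) inserts -om- after the first vowel (as do soksot, serroh), so the same rule applies.
The other patterns: stems whose last vowel is 'i' delete the last vowel and add -ak; stems whose last vowel is 'u' add -im.
So novan → noomvan.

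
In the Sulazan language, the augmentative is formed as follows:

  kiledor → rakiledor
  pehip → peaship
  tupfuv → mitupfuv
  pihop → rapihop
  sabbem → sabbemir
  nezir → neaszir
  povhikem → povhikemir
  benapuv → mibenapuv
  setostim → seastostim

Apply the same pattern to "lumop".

ralumop

nezir and kiledor both end in -r yet inflect differently (neaszir, rakiledor), so the final letter is not what conditions the rule; the last vowel is.
"lumop" has last vowel 'o'. The stems whose last vowel is 'o' (kiledor → rakiledor, pihop → rapihop) add the prefix ra-.
The other patterns: stems whose last vowel is 'u' add the prefix mi-; stems whose last vowel is 'i' insert -as- after the first vowel; stems whose last vowel is 'e' add -ir.
So lumop → ralumop.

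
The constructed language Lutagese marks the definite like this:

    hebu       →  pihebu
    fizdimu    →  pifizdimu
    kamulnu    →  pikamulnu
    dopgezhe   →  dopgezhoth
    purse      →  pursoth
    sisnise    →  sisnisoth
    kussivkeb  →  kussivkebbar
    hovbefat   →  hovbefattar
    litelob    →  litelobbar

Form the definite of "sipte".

"sipte" ends in -e. The stems ending in -e (dopgezhe → dopgezhoth, purse → pursoth, sisnise → sisnisoth) drop the final letter and add -oth.
The other patterns: stems ending in -u add the prefix pi-; stems ending in -b or -t double the final consonant and add -ar.
So sipte → siptoth.

siptoth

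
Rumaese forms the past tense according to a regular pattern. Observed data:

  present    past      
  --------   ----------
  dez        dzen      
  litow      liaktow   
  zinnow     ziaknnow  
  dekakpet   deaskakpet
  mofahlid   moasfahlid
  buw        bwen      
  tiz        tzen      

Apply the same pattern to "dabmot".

buw and zinnow both end in -w yet inflect differently (bwen, ziaknnow), so the final letter is not what conditions the rule; the number of vowels is.
"dabmot" has 2 vowels. The stems with 2 vowels (zinnow → ziaknnow, litow → liaktow) insert -ak- after the first vowel.
So dabmot → daakbmot.

daakbmot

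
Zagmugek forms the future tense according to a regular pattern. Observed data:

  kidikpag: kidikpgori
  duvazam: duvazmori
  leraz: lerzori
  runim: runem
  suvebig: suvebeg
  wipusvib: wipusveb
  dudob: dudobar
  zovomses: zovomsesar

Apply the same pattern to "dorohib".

doroheb

duvazam and runim both end in -m yet inflect differently (duvazmori, runem), so the final letter is not what conditions the rule; the last vowel is.
"dorohib" has last vowel 'i'. The stems whose last vowel is 'i' (runim → runem, suvebig → suvebeg, wipusvib → wipusveb) change the last vowel to 'e'.
So dorohib → doroheb.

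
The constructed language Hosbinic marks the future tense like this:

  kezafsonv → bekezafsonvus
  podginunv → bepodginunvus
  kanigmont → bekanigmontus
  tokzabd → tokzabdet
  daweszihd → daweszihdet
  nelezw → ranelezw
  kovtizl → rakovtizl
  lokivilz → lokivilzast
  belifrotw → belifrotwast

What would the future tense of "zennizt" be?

razennizt

"zennizt" has second-to-last letter 'z'. The stems whose second-to-last letter is 'z' (nelezw → ranelezw, kovtizl → rakovtizl) add the prefix ra-.
So zennizt → razennizt.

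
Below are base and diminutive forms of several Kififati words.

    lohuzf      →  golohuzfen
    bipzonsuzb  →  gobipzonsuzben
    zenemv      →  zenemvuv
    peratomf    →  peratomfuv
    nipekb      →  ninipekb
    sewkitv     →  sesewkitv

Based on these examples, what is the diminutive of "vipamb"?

vipambuv

lohuzf and peratomf both end in -f yet inflect differently (golohuzfen, peratomfuv), so the final letter is not what conditions the rule; the second-to-last letter is.
"vipamb" has second-to-last letter 'm'. The stems whose second-to-last letter is 'm' (zenemv → zenemvuv, peratomf → peratomfuv) add -uv.
The other patterns: stems whose second-to-last letter is 'z' add go- … -en around the stem; stems whose second-to-last letter is 'k' or 't' repeat the first consonant+vowel as a prefix.
So vipamb → vipambuv.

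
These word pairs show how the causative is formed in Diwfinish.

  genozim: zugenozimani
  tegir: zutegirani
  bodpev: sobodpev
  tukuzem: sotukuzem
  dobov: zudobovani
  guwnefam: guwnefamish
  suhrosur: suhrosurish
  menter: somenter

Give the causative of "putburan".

genozim and tukuzem both end in -m yet inflect differently (zugenozimani, sotukuzem), so the final letter is not what conditions the rule; the last vowel is.
"putburan" has last vowel 'a'. The one such stem in the data (guwnefam → guwnefamish) adds -ish, so the same rule applies.
So putburan → putburanish.

putburanish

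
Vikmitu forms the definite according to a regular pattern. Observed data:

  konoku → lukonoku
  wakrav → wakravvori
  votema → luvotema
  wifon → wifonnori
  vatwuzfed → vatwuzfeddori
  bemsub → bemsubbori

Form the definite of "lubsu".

bemsub and konoku both have last vowel 'u' yet inflect differently (bemsubbori, lukonoku), so the last vowel is not what conditions the rule; whether the stem ends in a vowel or a consonant is.
"lubsu" ends in a vowel. The stems ending in a vowel (konoku → lukonoku, votema → luvotema) add the prefix lu-.
The other pattern: stems ending in a consonant double the final consonant and add -ori.
So lubsu → lulubsu.

lulubsu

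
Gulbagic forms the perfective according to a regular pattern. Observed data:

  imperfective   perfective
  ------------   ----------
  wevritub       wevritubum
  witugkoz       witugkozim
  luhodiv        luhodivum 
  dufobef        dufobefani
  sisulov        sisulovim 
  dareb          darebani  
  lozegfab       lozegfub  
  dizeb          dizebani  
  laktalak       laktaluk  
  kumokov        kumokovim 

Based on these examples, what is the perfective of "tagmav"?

"tagmav" has last vowel 'a'. The stems whose last vowel is 'a' (lozegfab → lozegfub, laktalak → laktaluk) change the last vowel to 'u'.
So tagmav → tagmuv.

tagmuv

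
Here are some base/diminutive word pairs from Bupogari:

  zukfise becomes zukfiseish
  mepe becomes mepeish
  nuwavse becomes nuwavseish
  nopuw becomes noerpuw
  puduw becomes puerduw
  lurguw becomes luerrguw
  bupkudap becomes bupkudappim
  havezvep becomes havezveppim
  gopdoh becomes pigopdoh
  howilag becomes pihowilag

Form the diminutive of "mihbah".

pimihbah

zukfise and havezvep both have last vowel 'e' yet inflect differently (zukfiseish, havezveppim), so the last vowel is not what conditions the rule; the final letter is.
"mihbah" ends in -h. The one such stem in the data (gopdoh → pigopdoh) adds the prefix pi-, so the same rule applies.
The other patterns: stems ending in -e add -ish; stems ending in -w insert -er- after the first vowel; stems ending in -p double the final consonant and add -im.
So mihbah → pimihbah.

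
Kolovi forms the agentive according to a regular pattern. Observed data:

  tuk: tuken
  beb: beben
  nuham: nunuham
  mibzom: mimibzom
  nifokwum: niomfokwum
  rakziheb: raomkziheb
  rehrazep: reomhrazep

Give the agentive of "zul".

zulen

nuham and nifokwum both end in -m yet inflect differently (nunuham, niomfokwum), so the final letter is not what conditions the rule; the number of vowels is.
"zul" has 1 vowel. The stems with 1 vowel (tuk → tuken, beb → beben) add -en.
The other patterns: stems with 2 vowels repeat the first consonant+vowel as a prefix; stems with 3 vowels insert -om- after the first vowel.
So zul → zulen.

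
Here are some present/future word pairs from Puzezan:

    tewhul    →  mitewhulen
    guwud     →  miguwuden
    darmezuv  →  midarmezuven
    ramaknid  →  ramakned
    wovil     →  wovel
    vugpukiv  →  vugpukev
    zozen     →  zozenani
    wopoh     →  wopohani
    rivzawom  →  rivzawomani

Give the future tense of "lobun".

milobunen

guwud and ramaknid both end in -d yet inflect differently (miguwuden, ramakned), so the final letter is not what conditions the rule; the last vowel is.
"lobun" has last vowel 'u'. The stems whose last vowel is 'u' (tewhul → mitewhulen, guwud → miguwuden, darmezuv → midarmezuven) add mi- … -en around the stem.
So lobun → milobunen.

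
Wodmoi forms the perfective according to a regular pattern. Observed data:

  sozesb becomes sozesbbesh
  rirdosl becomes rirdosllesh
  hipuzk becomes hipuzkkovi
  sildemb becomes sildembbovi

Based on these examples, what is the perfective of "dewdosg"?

dewdosggesh

"dewdosg" has second-to-last letter 's'. The stems whose second-to-last letter is 's' (sozesb → sozesbbesh, rirdosl → rirdosllesh) double the final consonant and add -esh.
So dewdosg → dewdosggesh.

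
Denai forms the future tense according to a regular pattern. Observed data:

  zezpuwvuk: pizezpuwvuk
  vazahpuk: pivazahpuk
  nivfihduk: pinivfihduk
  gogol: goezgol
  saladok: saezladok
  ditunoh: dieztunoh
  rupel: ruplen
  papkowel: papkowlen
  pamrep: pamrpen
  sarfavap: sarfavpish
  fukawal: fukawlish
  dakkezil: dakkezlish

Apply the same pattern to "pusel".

puslen

zezpuwvuk and saladok both end in -k yet inflect differently (pizezpuwvuk, saezladok), so the final letter is not what conditions the rule; the last vowel is.
"pusel" has last vowel 'e'. The stems whose last vowel is 'e' (rupel → ruplen, papkowel → papkowlen, pamrep → pamrpen) delete the last vowel and add -en.
So pusel → puslen.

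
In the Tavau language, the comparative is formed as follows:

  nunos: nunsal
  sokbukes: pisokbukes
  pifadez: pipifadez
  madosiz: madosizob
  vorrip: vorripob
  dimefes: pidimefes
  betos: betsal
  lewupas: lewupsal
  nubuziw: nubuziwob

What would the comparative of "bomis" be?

madosiz and pifadez both end in -z yet inflect differently (madosizob, pipifadez), so the final letter is not what conditions the rule; the last vowel is.
"bomis" has last vowel 'i'. The stems whose last vowel is 'i' (nubuziw → nubuziwob, vorrip → vorripob, madosiz → madosizob) add -ob.
The other patterns: stems whose last vowel is 'e' add the prefix pi-; stems whose last vowel is 'a' or 'o' delete the last vowel and add -al.
So bomis → bomisob.

bomisob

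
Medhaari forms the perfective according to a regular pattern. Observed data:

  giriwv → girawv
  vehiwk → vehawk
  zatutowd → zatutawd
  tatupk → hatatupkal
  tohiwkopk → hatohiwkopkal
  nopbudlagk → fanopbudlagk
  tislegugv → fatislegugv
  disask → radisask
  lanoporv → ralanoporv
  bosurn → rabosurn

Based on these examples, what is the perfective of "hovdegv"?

vehiwk and tatupk both end in -k yet inflect differently (vehawk, hatatupkal), so the final letter is not what conditions the rule; the second-to-last letter is.
"hovdegv" has second-to-last letter 'g'. The stems whose second-to-last letter is 'g' (nopbudlagk → fanopbudlagk, tislegugv → fatislegugv) add the prefix fa-.
So hovdegv → fahovdegv.

fahovdegv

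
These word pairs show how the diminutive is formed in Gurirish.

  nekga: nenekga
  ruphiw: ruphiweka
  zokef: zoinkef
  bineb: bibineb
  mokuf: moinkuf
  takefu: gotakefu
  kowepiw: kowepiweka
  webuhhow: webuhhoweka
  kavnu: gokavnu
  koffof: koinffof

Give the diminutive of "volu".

govolu

"volu" ends in -u. The stems ending in -u (kavnu → gokavnu, takefu → gotakefu) add the prefix go-.
The other patterns: stems ending in -w add -eka; stems ending in -f insert -in- after the first vowel; stems ending in -a or -b repeat the first consonant+vowel as a prefix.
So volu → govolu.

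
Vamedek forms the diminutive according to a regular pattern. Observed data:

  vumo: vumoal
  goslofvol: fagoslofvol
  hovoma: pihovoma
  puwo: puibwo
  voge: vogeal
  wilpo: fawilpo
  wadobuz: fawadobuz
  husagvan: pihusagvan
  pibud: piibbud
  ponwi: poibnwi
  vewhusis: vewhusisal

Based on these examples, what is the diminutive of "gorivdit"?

vumo and wilpo both end in -o yet inflect differently (vumoal, fawilpo), so the final letter is not what conditions the rule; the first letter is.
"gorivdit" begins with g-. The one such stem in the data (goslofvol → fagoslofvol) adds the prefix fa-, so the same rule applies.
So gorivdit → fagorivdit.

fagorivdit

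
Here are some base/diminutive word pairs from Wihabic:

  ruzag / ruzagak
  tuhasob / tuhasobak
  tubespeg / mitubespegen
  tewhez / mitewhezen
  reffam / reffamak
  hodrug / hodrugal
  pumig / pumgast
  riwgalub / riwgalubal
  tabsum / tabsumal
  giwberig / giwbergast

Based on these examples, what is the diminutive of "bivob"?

pumig and tubespeg both end in -g yet inflect differently (pumgast, mitubespegen), so the final letter is not what conditions the rule; the last vowel is.
"bivob" has last vowel 'o'. The one such stem in the data (tuhasob → tuhasobak) adds -ak, so the same rule applies.
So bivob → bivobak.

bivobak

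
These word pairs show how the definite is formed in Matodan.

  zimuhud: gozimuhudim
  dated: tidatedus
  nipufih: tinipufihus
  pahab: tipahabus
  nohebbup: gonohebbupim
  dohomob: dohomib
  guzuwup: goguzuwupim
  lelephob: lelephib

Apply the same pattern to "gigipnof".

zimuhud and dated both end in -d yet inflect differently (gozimuhudim, tidatedus), so the final letter is not what conditions the rule; the last vowel is.
"gigipnof" has last vowel 'o'. The stems whose last vowel is 'o' (lelephob → lelephib, dohomob → dohomib) change the last vowel to 'i'.
The other patterns: stems whose last vowel is 'u' add go- … -im around the stem; stems whose last vowel is 'a', 'e' or 'i' add ti- … -us around the stem.
So gigipnof → gigipnif.

gigipnif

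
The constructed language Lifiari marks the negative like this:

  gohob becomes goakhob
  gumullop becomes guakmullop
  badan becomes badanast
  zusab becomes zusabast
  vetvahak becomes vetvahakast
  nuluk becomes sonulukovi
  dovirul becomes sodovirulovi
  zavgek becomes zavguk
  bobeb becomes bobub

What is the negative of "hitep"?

hitup

gohob and zusab both end in -b yet inflect differently (goakhob, zusabast), so the final letter is not what conditions the rule; the last vowel is.
"hitep" has last vowel 'e'. The stems whose last vowel is 'e' (zavgek → zavguk, bobeb → bobub) change the last vowel to 'u'.
The other patterns: stems whose last vowel is 'o' insert -ak- after the first vowel; stems whose last vowel is 'a' add -ast; stems whose last vowel is 'u' add so- … -ovi around the stem.
So hitep → hitup.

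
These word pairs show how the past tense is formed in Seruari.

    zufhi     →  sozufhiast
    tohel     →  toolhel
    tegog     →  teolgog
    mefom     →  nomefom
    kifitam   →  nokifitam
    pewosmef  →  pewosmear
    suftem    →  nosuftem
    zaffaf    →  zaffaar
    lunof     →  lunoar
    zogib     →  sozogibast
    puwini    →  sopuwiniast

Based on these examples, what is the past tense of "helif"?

"helif" ends in -f. The stems ending in -f (pewosmef → pewosmear, zaffaf → zaffaar, lunof → lunoar) drop the final letter and add -ar.
So helif → heliar.

heliar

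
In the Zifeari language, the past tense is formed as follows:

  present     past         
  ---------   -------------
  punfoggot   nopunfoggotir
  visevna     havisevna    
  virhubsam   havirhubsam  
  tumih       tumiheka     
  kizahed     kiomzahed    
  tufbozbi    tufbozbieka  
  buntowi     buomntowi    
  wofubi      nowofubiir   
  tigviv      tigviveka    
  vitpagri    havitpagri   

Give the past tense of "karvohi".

vitpagri and buntowi both end in -i yet inflect differently (havitpagri, buomntowi), so the final letter is not what conditions the rule; the first letter is.
"karvohi" begins with k-. The one such stem in the data (kizahed → kiomzahed) inserts -om- after the first vowel (as does buntowi), so the same rule applies.
So karvohi → kaomrvohi.

kaomrvohi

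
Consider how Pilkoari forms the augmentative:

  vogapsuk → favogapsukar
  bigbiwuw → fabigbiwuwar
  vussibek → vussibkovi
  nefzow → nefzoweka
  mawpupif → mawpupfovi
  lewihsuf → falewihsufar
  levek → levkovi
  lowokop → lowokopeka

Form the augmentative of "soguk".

fasogukar

bigbiwuw and nefzow both end in -w yet inflect differently (fabigbiwuwar, nefzoweka), so the final letter is not what conditions the rule; the last vowel is.
"soguk" has last vowel 'u'. The stems whose last vowel is 'u' (lewihsuf → falewihsufar, vogapsuk → favogapsukar, bigbiwuw → fabigbiwuwar) add fa- … -ar around the stem.
The other patterns: stems whose last vowel is 'o' add -eka; stems whose last vowel is 'e' or 'i' delete the last vowel and add -ovi.
So soguk → fasogukar.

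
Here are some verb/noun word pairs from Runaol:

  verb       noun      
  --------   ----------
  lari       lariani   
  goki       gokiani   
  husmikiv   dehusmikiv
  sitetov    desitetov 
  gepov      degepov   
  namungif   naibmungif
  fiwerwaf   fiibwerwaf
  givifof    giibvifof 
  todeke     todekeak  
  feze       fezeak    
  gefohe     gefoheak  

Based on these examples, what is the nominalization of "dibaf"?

diibbaf

lari and husmikiv both have last vowel 'i' yet inflect differently (lariani, dehusmikiv), so the last vowel is not what conditions the rule; the final letter is.
"dibaf" ends in -f. The stems ending in -f (namungif → naibmungif, fiwerwaf → fiibwerwaf, givifof → giibvifof) insert -ib- after the first vowel.
So dibaf → diibbaf.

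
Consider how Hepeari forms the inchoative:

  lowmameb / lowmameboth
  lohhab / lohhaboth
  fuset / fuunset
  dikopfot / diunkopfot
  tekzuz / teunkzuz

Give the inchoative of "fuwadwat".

fuunwadwat

"fuwadwat" ends in -t. The stems ending in -t (fuset → fuunset, dikopfot → diunkopfot) insert -un- after the first vowel.
So fuwadwat → fuunwadwat.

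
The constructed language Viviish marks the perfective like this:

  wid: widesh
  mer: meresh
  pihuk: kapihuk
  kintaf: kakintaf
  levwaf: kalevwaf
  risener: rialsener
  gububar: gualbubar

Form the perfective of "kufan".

kakufan

mer and risener both end in -r yet inflect differently (meresh, rialsener), so the final letter is not what conditions the rule; the number of vowels is.
"kufan" has 2 vowels. The stems with 2 vowels (pihuk → kapihuk, kintaf → kakintaf, levwaf → kalevwaf) add the prefix ka-.
The other patterns: stems with 1 vowel add -esh; stems with 3 vowels insert -al- after the first vowel.
So kufan → kakufan.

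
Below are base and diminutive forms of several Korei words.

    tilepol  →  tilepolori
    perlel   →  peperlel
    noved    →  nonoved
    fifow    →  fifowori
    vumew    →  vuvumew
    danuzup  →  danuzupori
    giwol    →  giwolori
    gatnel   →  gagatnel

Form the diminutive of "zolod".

zolodori

gatnel and tilepol both end in -l yet inflect differently (gagatnel, tilepolori), so the final letter is not what conditions the rule; the last vowel is.
"zolod" has last vowel 'o'. The stems whose last vowel is 'o' (tilepol → tilepolori, giwol → giwolori, fifow → fifowori) add -ori.
So zolod → zolodori.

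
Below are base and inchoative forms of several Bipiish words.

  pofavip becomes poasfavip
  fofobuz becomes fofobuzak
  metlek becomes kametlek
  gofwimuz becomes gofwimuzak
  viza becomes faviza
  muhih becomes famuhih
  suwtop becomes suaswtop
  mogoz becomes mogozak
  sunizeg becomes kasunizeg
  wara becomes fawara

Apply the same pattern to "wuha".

fawuha

"wuha" ends in -a. The stems ending in -a (viza → faviza, wara → fawara) add the prefix fa-.
So wuha → fawuha.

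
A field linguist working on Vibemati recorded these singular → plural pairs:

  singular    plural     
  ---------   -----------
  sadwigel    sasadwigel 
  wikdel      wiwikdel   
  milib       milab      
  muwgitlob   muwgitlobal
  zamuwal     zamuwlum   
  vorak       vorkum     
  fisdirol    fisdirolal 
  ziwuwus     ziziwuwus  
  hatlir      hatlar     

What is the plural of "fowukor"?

milib and muwgitlob both end in -b yet inflect differently (milab, muwgitlobal), so the final letter is not what conditions the rule; the last vowel is.
"fowukor" has last vowel 'o'. The stems whose last vowel is 'o' (fisdirol → fisdirolal, muwgitlob → muwgitlobal) add -al.
So fowukor → fowukoral.

fowukoral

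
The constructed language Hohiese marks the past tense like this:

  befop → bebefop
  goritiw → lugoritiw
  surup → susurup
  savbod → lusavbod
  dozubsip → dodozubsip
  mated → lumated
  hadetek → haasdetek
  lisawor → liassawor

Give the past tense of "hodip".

befop and savbod both have last vowel 'o' yet inflect differently (bebefop, lusavbod), so the last vowel is not what conditions the rule; the final letter is.
"hodip" ends in -p. The stems ending in -p (befop → bebefop, dozubsip → dodozubsip, surup → susurup) repeat the first consonant+vowel as a prefix.
The other patterns: stems ending in -d or -w add the prefix lu-; stems ending in -k or -r insert -as- after the first vowel.
So hodip → hohodip.

hohodip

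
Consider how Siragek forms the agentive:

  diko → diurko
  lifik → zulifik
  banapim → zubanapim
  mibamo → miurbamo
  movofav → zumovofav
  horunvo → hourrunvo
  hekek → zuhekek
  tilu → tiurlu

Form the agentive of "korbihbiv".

horunvo and hekek both begin with h- yet inflect differently (hourrunvo, zuhekek), so the first letter is not what conditions the rule; whether the stem ends in a vowel or a consonant is.
"korbihbiv" ends in a consonant. The stems ending in a consonant (hekek → zuhekek, lifik → zulifik, banapim → zubanapim) add the prefix zu-.
The other pattern: stems ending in a vowel insert -ur- after the first vowel.
So korbihbiv → zukorbihbiv.

zukorbihbiv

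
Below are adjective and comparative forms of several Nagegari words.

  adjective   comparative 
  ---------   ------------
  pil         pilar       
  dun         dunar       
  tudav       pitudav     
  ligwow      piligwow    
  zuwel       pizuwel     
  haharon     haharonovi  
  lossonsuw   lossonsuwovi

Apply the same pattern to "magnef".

pimagnef

pil and zuwel both end in -l yet inflect differently (pilar, pizuwel), so the final letter is not what conditions the rule; the number of vowels is.
"magnef" has 2 vowels. The stems with 2 vowels (tudav → pitudav, ligwow → piligwow, zuwel → pizuwel) add the prefix pi-.
The other patterns: stems with 1 vowel add -ar; stems with 3 vowels add -ovi.
So magnef → pimagnef.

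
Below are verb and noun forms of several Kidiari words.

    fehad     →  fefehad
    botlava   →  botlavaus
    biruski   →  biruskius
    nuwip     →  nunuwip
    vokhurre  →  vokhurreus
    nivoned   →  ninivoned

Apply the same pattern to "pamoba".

pamobaus

"pamoba" ends in a vowel. The stems ending in a vowel (botlava → botlavaus, vokhurre → vokhurreus, biruski → biruskius) add -us.
So pamoba → pamobaus.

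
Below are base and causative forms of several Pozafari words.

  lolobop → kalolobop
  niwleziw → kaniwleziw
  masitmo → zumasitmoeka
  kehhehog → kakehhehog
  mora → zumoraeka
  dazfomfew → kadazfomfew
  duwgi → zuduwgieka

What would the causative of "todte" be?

zutodteeka

masitmo and lolobop both have last vowel 'o' yet inflect differently (zumasitmoeka, kalolobop), so the last vowel is not what conditions the rule; whether the stem ends in a vowel or a consonant is.
"todte" ends in a vowel. The stems ending in a vowel (duwgi → zuduwgieka, mora → zumoraeka, masitmo → zumasitmoeka) add zu- … -eka around the stem.
So todte → zutodteeka.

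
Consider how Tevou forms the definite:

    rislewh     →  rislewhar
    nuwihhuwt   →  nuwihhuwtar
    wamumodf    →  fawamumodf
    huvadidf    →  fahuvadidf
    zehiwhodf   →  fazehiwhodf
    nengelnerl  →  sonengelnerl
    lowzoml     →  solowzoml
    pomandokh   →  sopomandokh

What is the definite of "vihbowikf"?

sovihbowikf

rislewh and pomandokh both end in -h yet inflect differently (rislewhar, sopomandokh), so the final letter is not what conditions the rule; the second-to-last letter is.
"vihbowikf" has second-to-last letter 'k'. The one such stem in the data (pomandokh → sopomandokh) adds the prefix so-, so the same rule applies.
The other patterns: stems whose second-to-last letter is 'w' add -ar; stems whose second-to-last letter is 'd' add the prefix fa-.
So vihbowikf → sovihbowikf.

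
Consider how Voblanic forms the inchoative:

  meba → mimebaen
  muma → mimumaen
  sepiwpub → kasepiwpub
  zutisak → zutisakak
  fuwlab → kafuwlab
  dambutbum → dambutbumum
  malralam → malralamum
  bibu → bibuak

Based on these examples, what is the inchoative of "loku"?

malralam and muma both have last vowel 'a' yet inflect differently (malralamum, mimumaen), so the last vowel is not what conditions the rule; the final letter is.
"loku" ends in -u. The one such stem in the data (bibu → bibuak) adds -ak, so the same rule applies.
So loku → lokuak.

lokuak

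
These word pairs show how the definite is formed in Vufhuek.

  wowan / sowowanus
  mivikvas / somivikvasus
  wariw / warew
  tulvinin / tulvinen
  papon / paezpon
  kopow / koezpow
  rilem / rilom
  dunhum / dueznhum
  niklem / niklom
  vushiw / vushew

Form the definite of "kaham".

sokahamus

"kaham" has last vowel 'a'. The stems whose last vowel is 'a' (mivikvas → somivikvasus, wowan → sowowanus) add so- … -us around the stem.
So kaham → sokahamus.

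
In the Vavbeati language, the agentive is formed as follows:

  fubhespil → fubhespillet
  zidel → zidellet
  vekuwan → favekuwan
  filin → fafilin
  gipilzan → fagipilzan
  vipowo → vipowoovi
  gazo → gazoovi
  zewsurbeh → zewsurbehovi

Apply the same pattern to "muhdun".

fubhespil and filin both have last vowel 'i' yet inflect differently (fubhespillet, fafilin), so the last vowel is not what conditions the rule; the final letter is.
"muhdun" ends in -n. The stems ending in -n (vekuwan → favekuwan, filin → fafilin, gipilzan → fagipilzan) add the prefix fa-.
So muhdun → famuhdun.

famuhdun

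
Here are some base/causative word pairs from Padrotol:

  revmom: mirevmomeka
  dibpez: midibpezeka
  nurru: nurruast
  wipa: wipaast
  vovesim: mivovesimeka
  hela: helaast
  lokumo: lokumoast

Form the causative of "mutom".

mimutomeka

"mutom" ends in a consonant. The stems ending in a consonant (revmom → mirevmomeka, dibpez → midibpezeka, vovesim → mivovesimeka) add mi- … -eka around the stem.
The other pattern: stems ending in a vowel add -ast.
So mutom → mimutomeka.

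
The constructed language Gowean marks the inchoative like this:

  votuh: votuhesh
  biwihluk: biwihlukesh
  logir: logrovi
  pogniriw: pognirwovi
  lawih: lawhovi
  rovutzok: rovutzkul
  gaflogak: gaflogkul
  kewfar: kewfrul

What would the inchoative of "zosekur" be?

votuh and lawih both end in -h yet inflect differently (votuhesh, lawhovi), so the final letter is not what conditions the rule; the last vowel is.
"zosekur" has last vowel 'u'. The stems whose last vowel is 'u' (votuh → votuhesh, biwihluk → biwihlukesh) add -esh.
The other patterns: stems whose last vowel is 'i' delete the last vowel and add -ovi; stems whose last vowel is 'a' or 'o' delete the last vowel and add -ul.
So zosekur → zosekuresh.

zosekuresh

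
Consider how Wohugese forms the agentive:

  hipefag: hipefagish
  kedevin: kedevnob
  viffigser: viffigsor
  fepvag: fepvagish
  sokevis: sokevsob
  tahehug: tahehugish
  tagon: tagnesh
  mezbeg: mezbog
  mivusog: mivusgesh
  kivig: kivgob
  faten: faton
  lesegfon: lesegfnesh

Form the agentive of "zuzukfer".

zuzukfor

kedevin and tagon both end in -n yet inflect differently (kedevnob, tagnesh), so the final letter is not what conditions the rule; the last vowel is.
"zuzukfer" has last vowel 'e'. The stems whose last vowel is 'e' (viffigser → viffigsor, mezbeg → mezbog, faten → faton) change the last vowel to 'o'.
So zuzukfer → zuzukfor.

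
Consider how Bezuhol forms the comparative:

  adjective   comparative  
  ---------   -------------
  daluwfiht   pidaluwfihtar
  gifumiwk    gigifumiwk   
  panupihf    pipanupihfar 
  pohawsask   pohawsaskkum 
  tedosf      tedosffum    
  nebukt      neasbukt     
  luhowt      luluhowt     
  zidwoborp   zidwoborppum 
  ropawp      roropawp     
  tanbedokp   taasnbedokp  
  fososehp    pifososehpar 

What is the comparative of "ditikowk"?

diditikowk

"ditikowk" has second-to-last letter 'w'. The stems whose second-to-last letter is 'w' (luhowt → luluhowt, gifumiwk → gigifumiwk, ropawp → roropawp) repeat the first consonant+vowel as a prefix.
So ditikowk → diditikowk.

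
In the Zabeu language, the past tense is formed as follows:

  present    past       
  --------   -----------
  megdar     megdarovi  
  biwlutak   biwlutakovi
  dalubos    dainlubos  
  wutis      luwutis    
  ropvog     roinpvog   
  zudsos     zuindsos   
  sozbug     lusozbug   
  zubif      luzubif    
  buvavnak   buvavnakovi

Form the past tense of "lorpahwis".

lulorpahwis

dalubos and wutis both end in -s yet inflect differently (dainlubos, luwutis), so the final letter is not what conditions the rule; the last vowel is.
"lorpahwis" has last vowel 'i'. The stems whose last vowel is 'i' (wutis → luwutis, zubif → luzubif) add the prefix lu-.
So lorpahwis → lulorpahwis.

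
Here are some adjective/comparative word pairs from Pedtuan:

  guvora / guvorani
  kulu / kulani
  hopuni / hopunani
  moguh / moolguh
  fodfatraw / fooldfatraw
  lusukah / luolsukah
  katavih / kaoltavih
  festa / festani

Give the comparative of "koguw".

koolguw

festa and lusukah both have last vowel 'a' yet inflect differently (festani, luolsukah), so the last vowel is not what conditions the rule; whether the stem ends in a vowel or a consonant is.
"koguw" ends in a consonant. The stems ending in a consonant (lusukah → luolsukah, fodfatraw → fooldfatraw, katavih → kaoltavih) insert -ol- after the first vowel.
So koguw → koolguw.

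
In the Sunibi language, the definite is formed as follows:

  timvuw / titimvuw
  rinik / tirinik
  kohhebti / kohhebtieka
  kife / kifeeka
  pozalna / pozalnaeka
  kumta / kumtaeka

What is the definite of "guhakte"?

guhakteeka

rinik and kohhebti both have last vowel 'i' yet inflect differently (tirinik, kohhebtieka), so the last vowel is not what conditions the rule; whether the stem ends in a vowel or a consonant is.
"guhakte" ends in a vowel. The stems ending in a vowel (kohhebti → kohhebtieka, kife → kifeeka, pozalna → pozalnaeka) add -eka.
The other pattern: stems ending in a consonant add the prefix ti-.
So guhakte → guhakteeka.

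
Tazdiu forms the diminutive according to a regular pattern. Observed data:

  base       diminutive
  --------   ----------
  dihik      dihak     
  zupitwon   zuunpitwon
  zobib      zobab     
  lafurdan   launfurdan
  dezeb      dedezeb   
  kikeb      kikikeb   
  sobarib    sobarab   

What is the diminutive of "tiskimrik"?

tiskimrak

kikeb and sobarib both end in -b yet inflect differently (kikikeb, sobarab), so the final letter is not what conditions the rule; the last vowel is.
"tiskimrik" has last vowel 'i'. The stems whose last vowel is 'i' (dihik → dihak, sobarib → sobarab, zobib → zobab) change the last vowel to 'a'.
So tiskimrik → tiskimrak.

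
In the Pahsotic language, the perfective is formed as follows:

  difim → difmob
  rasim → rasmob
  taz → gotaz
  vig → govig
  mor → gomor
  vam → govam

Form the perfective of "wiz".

vam and rasim both end in -m yet inflect differently (govam, rasmob), so the final letter is not what conditions the rule; the number of vowels is.
"wiz" has 1 vowel. The stems with 1 vowel (mor → gomor, taz → gotaz, vam → govam) add the prefix go-.
So wiz → gowiz.

gowiz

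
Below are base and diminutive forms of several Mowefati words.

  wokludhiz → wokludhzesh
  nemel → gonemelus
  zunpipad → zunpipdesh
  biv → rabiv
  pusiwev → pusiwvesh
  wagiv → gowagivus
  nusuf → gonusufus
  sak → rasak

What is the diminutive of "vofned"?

govofnedus

biv and wagiv both end in -v yet inflect differently (rabiv, gowagivus), so the final letter is not what conditions the rule; the number of vowels is.
"vofned" has 2 vowels. The stems with 2 vowels (wagiv → gowagivus, nusuf → gonusufus, nemel → gonemelus) add go- … -us around the stem.
The other patterns: stems with 1 vowel add the prefix ra-; stems with 3 vowels delete the last vowel and add -esh.
So vofned → govofnedus.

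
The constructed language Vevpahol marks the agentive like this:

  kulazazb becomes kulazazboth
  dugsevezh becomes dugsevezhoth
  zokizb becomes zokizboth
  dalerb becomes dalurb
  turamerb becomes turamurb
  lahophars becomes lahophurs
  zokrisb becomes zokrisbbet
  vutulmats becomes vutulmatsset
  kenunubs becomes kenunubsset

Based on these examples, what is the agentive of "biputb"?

biputbbet

kulazazb and dalerb both end in -b yet inflect differently (kulazazboth, dalurb), so the final letter is not what conditions the rule; the second-to-last letter is.
"biputb" has second-to-last letter 't'. The one such stem in the data (vutulmats → vutulmatsset) doubles the final consonant and adds -et (as do zokrisb, kenunubs), so the same rule applies.
So biputb → biputbbet.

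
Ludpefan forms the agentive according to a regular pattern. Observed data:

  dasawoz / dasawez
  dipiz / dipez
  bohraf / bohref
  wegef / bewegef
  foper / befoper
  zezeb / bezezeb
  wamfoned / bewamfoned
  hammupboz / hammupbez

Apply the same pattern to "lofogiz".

"lofogiz" has last vowel 'i'. The one such stem in the data (dipiz → dipez) changes the last vowel to 'e' (as do dasawoz, hammupboz), so the same rule applies.
The other pattern: stems whose last vowel is 'e' add the prefix be-.
So lofogiz → lofogez.

lofogez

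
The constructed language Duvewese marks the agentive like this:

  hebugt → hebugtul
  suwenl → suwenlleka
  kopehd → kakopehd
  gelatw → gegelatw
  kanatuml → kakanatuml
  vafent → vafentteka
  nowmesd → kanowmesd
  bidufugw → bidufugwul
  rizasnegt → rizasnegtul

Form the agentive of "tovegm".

tovegmul

"tovegm" has second-to-last letter 'g'. The stems whose second-to-last letter is 'g' (rizasnegt → rizasnegtul, hebugt → hebugtul, bidufugw → bidufugwul) add -ul.
So tovegm → tovegmul.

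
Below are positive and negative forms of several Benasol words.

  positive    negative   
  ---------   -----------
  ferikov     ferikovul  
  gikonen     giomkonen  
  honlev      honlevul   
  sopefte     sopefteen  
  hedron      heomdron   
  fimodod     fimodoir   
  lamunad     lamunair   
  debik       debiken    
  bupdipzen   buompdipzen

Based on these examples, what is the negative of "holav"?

"holav" ends in -v. The stems ending in -v (honlev → honlevul, ferikov → ferikovul) add -ul.
The other patterns: stems ending in -n insert -om- after the first vowel; stems ending in -d drop the final letter and add -ir; stems ending in -e or -k add -en.
So holav → holavul.

holavul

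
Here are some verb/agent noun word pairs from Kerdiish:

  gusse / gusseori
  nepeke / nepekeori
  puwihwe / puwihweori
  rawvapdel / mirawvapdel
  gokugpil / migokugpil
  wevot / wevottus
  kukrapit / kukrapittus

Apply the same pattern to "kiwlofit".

gusse and rawvapdel both have last vowel 'e' yet inflect differently (gusseori, mirawvapdel), so the last vowel is not what conditions the rule; the final letter is.
"kiwlofit" ends in -t. The stems ending in -t (wevot → wevottus, kukrapit → kukrapittus) double the final consonant and add -us.
So kiwlofit → kiwlofittus.

kiwlofittus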